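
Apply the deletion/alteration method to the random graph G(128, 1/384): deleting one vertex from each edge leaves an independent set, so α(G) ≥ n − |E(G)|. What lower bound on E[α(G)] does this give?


E[|E(G)|] = C(128, 2)·p = 8128 · (1/384) = 127/6.
E[α(G)] ≥ n − E[|E(G)|] = 128 − 127/6 = 641/6.
Numerically: ≈ 106.8333.
(This is only a lower bound; the true E[α(G)] may be larger.)

E[α(G)] ≥ 641/6 ≈ 106.8333.


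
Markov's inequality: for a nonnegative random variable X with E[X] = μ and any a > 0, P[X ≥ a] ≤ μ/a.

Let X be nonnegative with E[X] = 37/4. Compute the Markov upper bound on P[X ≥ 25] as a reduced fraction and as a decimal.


μ = E[X] = 37/4, a = 25.
Markov: P[X ≥ 25] ≤ μ/a = (37/4)/25 = 37/100.
Numerically: ≈ 0.370.
(Since a = 25 > μ = 9.250, the bound 37/100 is < 1 and informative.)

P[X ≥ 25] ≤ 37/100 ≈ 0.370.


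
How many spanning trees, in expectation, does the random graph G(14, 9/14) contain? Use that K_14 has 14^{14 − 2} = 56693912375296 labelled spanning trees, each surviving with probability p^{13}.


K_14 has 14^{14 − 2} = 56693912375296 labelled spanning trees.
For each such spanning tree H, let X_H = 1 if all 13 edges of H are present in G. Then P[X_H = 1] = p^{13} = (9/14)^{13} = 2541865828329/793714773254144.
By linearity of expectation: E[X] = Σ_H E[X_H] = 56693912375296 · p^{13} = 56693912375296 · 2541865828329/793714773254144 = 2541865828329/14.
Numerically: E[X] ≈ 1.816e+11.

E[X] = 56693912375296 · (9/14)^{13} = 2541865828329/14 ≈ 1.816e+11.


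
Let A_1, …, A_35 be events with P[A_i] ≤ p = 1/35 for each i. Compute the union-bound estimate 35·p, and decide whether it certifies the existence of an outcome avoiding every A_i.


Union bound: P[∪_{i=1}^{35} A_i] ≤ Σ_i P[A_i] ≤ 35·p = 35·(1/35) = 1.
Numerically: 1 ≈ 1.0000000.
Is 1 < 1? NO.
Since the bound 1 is ≥ 1, the union bound is uninformative here; it does NOT by itself certify existence.

35·p = 1 ≈ 1.0000000; existence NOT certified by the union bound.


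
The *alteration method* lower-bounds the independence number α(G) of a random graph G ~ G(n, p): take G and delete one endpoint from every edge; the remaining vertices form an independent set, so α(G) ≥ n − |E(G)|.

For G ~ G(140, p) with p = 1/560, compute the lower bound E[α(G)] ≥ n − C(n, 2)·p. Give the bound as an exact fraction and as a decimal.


E[|E(G)|] = C(140, 2)·p = 9730 · (1/560) = 139/8.
E[α(G)] ≥ n − E[|E(G)|] = 140 − 139/8 = 981/8.
Numerically: ≈ 122.62500.
(This is only a lower bound; the true E[α(G)] may be larger.)

E[α(G)] ≥ 981/8 ≈ 122.62500.


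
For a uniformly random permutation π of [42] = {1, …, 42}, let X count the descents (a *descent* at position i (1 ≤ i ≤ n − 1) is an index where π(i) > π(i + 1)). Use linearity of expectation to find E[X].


Write X = Σ X_I over i = 1, …, 41, with X_I the indicator of one descent.
There are 41 indicators.
For each fixed i, the pair (π(i), π(i+1)) is a uniformly random ordered pair of distinct values from {1, …, 42}; by symmetry P[π(i) > π(i+1)] = 1/2.
By linearity: E[X] = 41 · (1/2) = (42 − 1) · (1/2) = 41/2 ≈ 20.500.

E[X] = 41/2 = 20.500.


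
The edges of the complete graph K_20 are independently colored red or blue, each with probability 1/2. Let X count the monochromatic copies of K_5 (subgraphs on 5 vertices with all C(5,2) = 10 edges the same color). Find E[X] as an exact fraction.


Let X = Σ_S X_S over the C(20, 5) = 15504 subsets S of size 5, where X_S = 1 if the K_5 on S is monochromatic.
For a fixed S, the K_5 on S has C(5, 2) = 10 edges. P[all 10 edges red] = (1/2)^10, and likewise for blue, so P[monochromatic] = 2·(1/2)^10 = 2^{1 − 10} = 1/512.
By linearity: E[X] = C(20, 5) · 2^{1 − 10} = 15504 · 1/512 = 969/32.
Numerically: E[X] ≈ 30.281.

E[X] = C(20,5)·2^(1−C(5,2)) = 969/32 ≈ 30.281.


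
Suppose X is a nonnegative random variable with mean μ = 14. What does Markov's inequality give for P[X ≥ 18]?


μ = E[X] = 14, a = 18.
Markov: P[X ≥ 18] ≤ μ/a = (14)/18 = 7/9.
Numerically: ≈ 0.778.
(Since a = 18 > μ = 14.000, the bound 7/9 is < 1 and informative.)

P[X ≥ 18] ≤ 7/9 ≈ 0.778.


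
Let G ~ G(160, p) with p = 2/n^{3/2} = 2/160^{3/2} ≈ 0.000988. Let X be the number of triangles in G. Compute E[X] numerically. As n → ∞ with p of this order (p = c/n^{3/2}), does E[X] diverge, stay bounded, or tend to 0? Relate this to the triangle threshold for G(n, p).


Number of potential triangles: C(160, 3) = 669920.
Each occurs with probability p³ ≈ (0.000988)³ ≈ 9.65051e-10.
By linearity: E[X] = C(160, 3)·p³ ≈ 669920 · 9.65051e-10 ≈ 0.001.
Since α = 3/2 > 1, p = c/n^{3/2} = o(1/n) is below the triangle threshold p ~ 1/n. Asymptotically E[X] ~ (c³/6)·n^{3(1−α)} = (2³/6)·n^{-1.5} → 0, so by Markov's inequality G has no triangles w.h.p.

E[X] ≈ 0.001; in regime p = Θ(1/n^{3/2}) E[X] tends to 0 (below the triangle threshold p ~ 1/n).


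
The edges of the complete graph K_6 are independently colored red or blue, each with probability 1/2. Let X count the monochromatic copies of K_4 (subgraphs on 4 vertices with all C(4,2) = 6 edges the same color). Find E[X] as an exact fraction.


Let X = Σ_S X_S over the C(6, 4) = 15 subsets S of size 4, where X_S = 1 if the K_4 on S is monochromatic.
For a fixed S, the K_4 on S has C(4, 2) = 6 edges. P[all 6 edges red] = (1/2)^6, and likewise for blue, so P[monochromatic] = 2·(1/2)^6 = 2^{1 − 6} = 1/32.
By linearity: E[X] = C(6, 4) · 2^{1 − 6} = 15 · 1/32 = 15/32.
Numerically: E[X] ≈ 0.468750.

E[X] = C(6,4)·2^(1−C(4,2)) = 15/32 ≈ 0.468750.


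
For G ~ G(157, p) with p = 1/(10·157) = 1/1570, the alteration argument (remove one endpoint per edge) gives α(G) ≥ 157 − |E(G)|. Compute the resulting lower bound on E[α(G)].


E[|E(G)|] = C(157, 2)·p = 12246 · (1/1570) = 39/5.
E[α(G)] ≥ n − E[|E(G)|] = 157 − 39/5 = 746/5.
Numerically: ≈ 149.20000.
(This is only a lower bound; the true E[α(G)] may be larger.)

E[α(G)] ≥ 746/5 ≈ 149.20000.


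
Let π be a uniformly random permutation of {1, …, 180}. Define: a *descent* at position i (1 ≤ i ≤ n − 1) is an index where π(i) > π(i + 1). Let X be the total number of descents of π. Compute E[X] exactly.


Write X = Σ X_I over i = 1, …, 179, with X_I the indicator of one descent.
There are 179 indicators.
For each fixed i, the pair (π(i), π(i+1)) is a uniformly random ordered pair of distinct values from {1, …, 180}; by symmetry P[π(i) > π(i+1)] = 1/2.
By linearity: E[X] = 179 · (1/2) = (180 − 1) · (1/2) = 179/2 ≈ 89.5000.

E[X] = 179/2 = 89.5000.


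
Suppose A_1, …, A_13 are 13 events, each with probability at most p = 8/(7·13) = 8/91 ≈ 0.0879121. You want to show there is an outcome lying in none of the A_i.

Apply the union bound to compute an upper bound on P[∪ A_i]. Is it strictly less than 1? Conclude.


Union bound: P[∪_{i=1}^{13} A_i] ≤ Σ_i P[A_i] ≤ 13·p = 13·(8/91) = 8/7.
Numerically: 8/7 ≈ 1.1428571.
Is 8/7 < 1? NO.
Since the bound 8/7 is ≥ 1, the union bound is uninformative here; it does NOT by itself certify existence.

13·p = 8/7 ≈ 1.1428571; existence NOT certified by the union bound.


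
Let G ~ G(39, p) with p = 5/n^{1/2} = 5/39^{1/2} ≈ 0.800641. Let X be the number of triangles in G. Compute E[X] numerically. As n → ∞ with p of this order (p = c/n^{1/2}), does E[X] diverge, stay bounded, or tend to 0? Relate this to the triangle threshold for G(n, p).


Number of potential triangles: C(39, 3) = 9139.
Each occurs with probability p³ ≈ (0.800641)³ ≈ 5.13231262e-01.
By linearity: E[X] = C(39, 3)·p³ ≈ 9139 · 5.13231262e-01 ≈ 4690.420505.
Since α = 1/2 < 1, p = c/n^{1/2} ≫ 1/n is above the triangle threshold p ~ 1/n. Asymptotically E[X] ~ (c³/6)·n^{3(1−α)} = (5³/6)·n^{1.5} → ∞; triangles are abundant w.h.p.

E[X] ≈ 4690.420505; in regime p = Θ(1/n^{1/2}) E[X] diverges (above the triangle threshold p ~ 1/n).


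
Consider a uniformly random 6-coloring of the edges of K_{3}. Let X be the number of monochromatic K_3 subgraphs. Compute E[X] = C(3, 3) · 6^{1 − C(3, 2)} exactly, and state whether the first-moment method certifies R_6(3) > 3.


E[X] = C(3, 3) · 6^{1 − 3} = 1 · 6^{−2} = 1/36.
As a reduced fraction: E[X] = 1/36 ≈ 0.027778.
Is E[X] < 1? YES.
Since E[X] < 1, there exists a 6-coloring of K_{3} with no monochromatic K_3; hence R_6(3) > 3.

E[X] = 1/36 ≈ 0.027778; E[X] < 1, so R_6(3) > 3.


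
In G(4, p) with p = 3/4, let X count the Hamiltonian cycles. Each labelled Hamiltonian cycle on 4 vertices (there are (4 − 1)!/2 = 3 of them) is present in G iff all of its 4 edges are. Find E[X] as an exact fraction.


K_4 has (4 − 1)!/2 = 3 labelled Hamiltonian cycles.
For each such Hamiltonian cycle H, let X_H = 1 if all 4 edges of H are present in G. Then P[X_H = 1] = p^{4} = (3/4)^{4} = 81/256.
By linearity: E[X] = Σ_H E[X_H] = 3 · p^{4} = 3 · 81/256 = 243/256.
Numerically: E[X] ≈ 0.949.

E[X] = 3 · (3/4)^{4} = 243/256 ≈ 0.949.


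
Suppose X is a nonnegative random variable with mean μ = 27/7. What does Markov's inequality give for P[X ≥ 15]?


μ = E[X] = 27/7, a = 15.
Markov: P[X ≥ 15] ≤ μ/a = (27/7)/15 = 9/35.
Numerically: ≈ 0.25714.
(Since a = 15 > μ = 3.85714, the bound 9/35 is < 1 and informative.)

P[X ≥ 15] ≤ 9/35 ≈ 0.25714.


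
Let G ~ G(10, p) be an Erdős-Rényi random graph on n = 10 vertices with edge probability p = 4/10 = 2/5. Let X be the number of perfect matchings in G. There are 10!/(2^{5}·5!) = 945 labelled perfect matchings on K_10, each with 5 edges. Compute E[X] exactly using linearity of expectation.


K_10 has 10!/(2^{5}·5!) = 945 labelled perfect matchings.
For each such perfect matching H, let X_H = 1 if all 5 edges of H are present in G. Then P[X_H = 1] = p^{5} = (2/5)^{5} = 32/3125.
By linearity of expectation: E[X] = Σ_H E[X_H] = 945 · p^{5} = 945 · 32/3125 = 6048/625.
Numerically: E[X] ≈ 9.6768.

E[X] = 945 · (2/5)^{5} = 6048/625 ≈ 9.6768.


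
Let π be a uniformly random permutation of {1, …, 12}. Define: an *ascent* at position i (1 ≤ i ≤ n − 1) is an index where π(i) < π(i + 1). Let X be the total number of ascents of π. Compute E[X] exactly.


Write X = Σ X_I over i = 1, …, 11, with X_I the indicator of one ascent.
There are 11 indicators.
For each fixed i, the pair (π(i), π(i+1)) is a uniformly random ordered pair of distinct values from {1, …, 12}; by symmetry P[π(i) < π(i+1)] = 1/2.
By linearity: E[X] = 11 · (1/2) = (12 − 1) · (1/2) = 11/2 ≈ 5.50000.

E[X] = 11/2 = 5.50000.


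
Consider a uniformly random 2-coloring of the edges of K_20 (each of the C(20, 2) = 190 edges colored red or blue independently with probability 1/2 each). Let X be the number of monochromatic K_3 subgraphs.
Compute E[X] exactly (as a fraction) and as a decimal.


Let X = Σ_S X_S over the C(20, 3) = 1140 subsets S of size 3, where X_S = 1 if the K_3 on S is monochromatic.
For a fixed S, the K_3 on S has C(3, 2) = 3 edges. P[all 3 edges red] = (1/2)^3, and likewise for blue, so P[monochromatic] = 2·(1/2)^3 = 2^{1 − 3} = 1/4.
Summing: E[X] = C(20, 3) · 2^{1 − 3} = 1140 · 1/4 = 285.
Numerically: E[X] ≈ 285.0000.

E[X] = C(20,3)·2^(1−C(3,2)) = 285 ≈ 285.0000.


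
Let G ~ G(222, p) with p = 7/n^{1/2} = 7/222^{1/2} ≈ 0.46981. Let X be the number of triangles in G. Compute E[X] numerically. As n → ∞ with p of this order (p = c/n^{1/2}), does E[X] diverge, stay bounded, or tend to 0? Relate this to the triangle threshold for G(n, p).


Number of potential triangles: C(222, 3) = 1798940.
Each occurs with probability p³ ≈ (0.46981)³ ≈ 1.0369663e-01.
By linearity: E[X] = C(222, 3)·p³ ≈ 1798940 · 1.0369663e-01 ≈ 186544.02233.
Since α = 1/2 < 1, p = c/n^{1/2} ≫ 1/n is above the triangle threshold p ~ 1/n. Asymptotically E[X] ~ (c³/6)·n^{3(1−α)} = (7³/6)·n^{1.5} → ∞; triangles are abundant w.h.p.

E[X] ≈ 186544.02233; in regime p = Θ(1/n^{1/2}) E[X] diverges (above the triangle threshold p ~ 1/n).


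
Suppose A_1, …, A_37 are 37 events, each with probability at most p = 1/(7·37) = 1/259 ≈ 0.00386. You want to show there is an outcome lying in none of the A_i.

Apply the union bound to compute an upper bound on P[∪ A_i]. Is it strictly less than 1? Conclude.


Union bound: P[∪_{i=1}^{37} A_i] ≤ Σ_i P[A_i] ≤ 37·p = 37·(1/259) = 1/7.
Numerically: 1/7 ≈ 0.14286.
Is 1/7 < 1? YES.
Since P[∪ A_i] ≤ 1/7 < 1, the complement has P[∩ A_i^c] ≥ 1 − 1/7 = 6/7 > 0, so some outcome avoids every A_i.

37·p = 1/7 ≈ 0.14286; existence CERTIFIED by the union bound.


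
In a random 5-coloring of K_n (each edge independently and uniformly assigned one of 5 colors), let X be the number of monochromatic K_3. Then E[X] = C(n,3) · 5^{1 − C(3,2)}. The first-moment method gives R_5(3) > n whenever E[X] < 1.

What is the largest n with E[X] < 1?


We need C(n, 3) · 5^{1 − 3} < 1, i.e. C(n, 3) < 5^{3 − 1} = 25.
Check values of n near the boundary:
  n = 5: C(5, 3) = 10; 10 < 25? YES
  n = 6: C(6, 3) = 20; 20 < 25? YES
  n = 7: C(7, 3) = 35; 35 < 25? NO
  n = 8: C(8, 3) = 56; 56 < 25? NO
The largest n with C(n, 3) < 25 is n = 6 (where E[X] = 4/5 ≈ 0.800000). Hence R_5(3) > 6, i.e. R_5(3) ≥ 7.

Largest n = 6; hence R_5(3) > 6.


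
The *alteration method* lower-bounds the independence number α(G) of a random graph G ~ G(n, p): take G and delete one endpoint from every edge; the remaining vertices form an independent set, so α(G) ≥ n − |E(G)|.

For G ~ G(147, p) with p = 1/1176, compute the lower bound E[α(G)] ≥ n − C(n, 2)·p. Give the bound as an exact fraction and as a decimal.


E[|E(G)|] = C(147, 2)·p = 10731 · (1/1176) = 73/8.
E[α(G)] ≥ n − E[|E(G)|] = 147 − 73/8 = 1103/8.
Numerically: ≈ 137.875000.
(This is only a lower bound; the true E[α(G)] may be larger.)

E[α(G)] ≥ 1103/8 ≈ 137.875000.


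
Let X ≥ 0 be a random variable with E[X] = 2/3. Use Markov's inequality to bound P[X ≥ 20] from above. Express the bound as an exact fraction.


μ = E[X] = 2/3, a = 20.
Markov: P[X ≥ 20] ≤ μ/a = (2/3)/20 = 1/30.
Numerically: ≈ 0.033333.
(Since a = 20 > μ = 0.666667, the bound 1/30 is < 1 and informative.)

P[X ≥ 20] ≤ 1/30 ≈ 0.033333.


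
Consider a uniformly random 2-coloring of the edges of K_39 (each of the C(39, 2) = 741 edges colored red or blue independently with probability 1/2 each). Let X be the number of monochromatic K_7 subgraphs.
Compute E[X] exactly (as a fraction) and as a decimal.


Let X = Σ_S X_S over the C(39, 7) = 15380937 subsets S of size 7, where X_S = 1 if the K_7 on S is monochromatic.
For a fixed S, the K_7 on S has C(7, 2) = 21 edges. P[all 21 edges red] = (1/2)^21, and likewise for blue, so P[monochromatic] = 2·(1/2)^21 = 2^{1 − 21} = 1/1048576.
By linearity of expectation: E[X] = C(39, 7) · 2^{1 − 21} = 15380937 · 1/1048576 = 15380937/1048576.
Numerically: E[X] ≈ 14.6684.

E[X] = C(39,7)·2^(1−C(7,2)) = 15380937/1048576 ≈ 14.6684.


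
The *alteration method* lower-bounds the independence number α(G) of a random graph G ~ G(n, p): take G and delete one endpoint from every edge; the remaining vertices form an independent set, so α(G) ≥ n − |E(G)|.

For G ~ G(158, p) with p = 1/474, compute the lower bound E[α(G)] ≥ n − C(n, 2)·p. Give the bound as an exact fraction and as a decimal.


E[|E(G)|] = C(158, 2)·p = 12403 · (1/474) = 157/6.
E[α(G)] ≥ n − E[|E(G)|] = 158 − 157/6 = 791/6.
Numerically: ≈ 131.833.
(This is only a lower bound; the true E[α(G)] may be larger.)

E[α(G)] ≥ 791/6 ≈ 131.833.


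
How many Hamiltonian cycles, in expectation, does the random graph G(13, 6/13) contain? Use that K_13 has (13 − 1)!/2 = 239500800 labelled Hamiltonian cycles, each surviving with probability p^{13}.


K_13 has (13 − 1)!/2 = 239500800 labelled Hamiltonian cycles.
For each such Hamiltonian cycle H, let X_H = 1 if all 13 edges of H are present in G. Then P[X_H = 1] = p^{13} = (6/13)^{13} = 13060694016/302875106592253.
Summing the indicators: E[X] = Σ_H E[X_H] = 239500800 · p^{13} = 239500800 · 13060694016/302875106592253 = 3128046665387212800/302875106592253.
Numerically: E[X] ≈ 10328.

E[X] = 239500800 · (6/13)^{13} = 3128046665387212800/302875106592253 ≈ 10328.


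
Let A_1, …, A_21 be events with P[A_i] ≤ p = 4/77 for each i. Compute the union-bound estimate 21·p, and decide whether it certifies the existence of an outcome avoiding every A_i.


Union bound: P[∪_{i=1}^{21} A_i] ≤ Σ_i P[A_i] ≤ 21·p = 21·(4/77) = 12/11.
Numerically: 12/11 ≈ 1.091.
Is 12/11 < 1? NO.
Since the bound 12/11 is ≥ 1, the union bound is uninformative here; it does NOT by itself certify existence.

21·p = 12/11 ≈ 1.091; existence NOT certified by the union bound.


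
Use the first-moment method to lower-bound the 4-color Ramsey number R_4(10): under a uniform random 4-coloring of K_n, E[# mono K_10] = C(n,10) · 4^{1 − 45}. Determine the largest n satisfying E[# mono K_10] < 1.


We need C(n, 10) · 4^{1 − 45} < 1, i.e. C(n, 10) < 4^{45 − 1} = 309485009821345068724781056.
Check values of n near the boundary:
  n = 2020: C(2020, 10) = 304832018578739931133653656; 304832018578739931133653656 < 309485009821345068724781056? YES
  n = 2021: C(2021, 10) = 306347841644770462864800616; 306347841644770462864800616 < 309485009821345068724781056? YES
  n = 2022: C(2022, 10) = 307870445231474093395937796; 307870445231474093395937796 < 309485009821345068724781056? YES
  n = 2023: C(2023, 10) = 309399856285778485315440716; 309399856285778485315440716 < 309485009821345068724781056? YES
  n = 2024: C(2024, 10) = 310936101848269937576192656; 310936101848269937576192656 < 309485009821345068724781056? NO
  n = 2025: C(2025, 10) = 312479209053472269772600560; 312479209053472269772600560 < 309485009821345068724781056? NO
  n = 2026: C(2026, 10) = 314029205130126398094885285; 314029205130126398094885285 < 309485009821345068724781056? NO
The largest n with C(n, 10) < 309485009821345068724781056 is n = 2023 (where E[X] = 77349964071444621328860179/77371252455336267181195264 ≈ 0.9997). Hence R_4(10) > 2023, i.e. R_4(10) ≥ 2024.

Largest n = 2023; hence R_4(10) > 2023.


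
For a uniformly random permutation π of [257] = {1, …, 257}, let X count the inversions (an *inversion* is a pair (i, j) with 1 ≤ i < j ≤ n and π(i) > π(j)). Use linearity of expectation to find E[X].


Write X = Σ X_I over the C(257, 2) = 32896 pairs i < j, with X_I the indicator of one inversion.
There are 32896 indicators.
For each fixed pair i < j, the values π(i) and π(j) are two distinct elements of {1, …, 257} in uniformly random order; by symmetry P[π(i) > π(j)] = 1/2.
By linearity: E[X] = 32896 · (1/2) = C(257, 2) · (1/2) = 32896/2 = 16448 ≈ 16448.000.

E[X] = 16448 = 16448.000.


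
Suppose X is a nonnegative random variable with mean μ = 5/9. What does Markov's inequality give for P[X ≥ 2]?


μ = E[X] = 5/9, a = 2.
Markov: P[X ≥ 2] ≤ μ/a = (5/9)/2 = 5/18.
Numerically: ≈ 0.2778.
(Since a = 2 > μ = 0.5556, the bound 5/18 is < 1 and informative.)

P[X ≥ 2] ≤ 5/18 ≈ 0.2778.


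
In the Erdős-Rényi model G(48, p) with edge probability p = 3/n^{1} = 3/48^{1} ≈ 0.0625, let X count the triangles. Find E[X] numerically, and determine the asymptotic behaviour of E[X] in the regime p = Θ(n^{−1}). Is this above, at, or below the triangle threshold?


Number of potential triangles: C(48, 3) = 17296.
Each occurs with probability p³ ≈ (0.0625)³ ≈ 2.441406e-04.
By linearity: E[X] = C(48, 3)·p³ ≈ 17296 · 2.441406e-04 ≈ 4.2227.
Here α = 1, so p = 3/n is exactly at the triangle threshold p ~ 1/n. Asymptotically E[X] → c³/6 = 3³/6 = 9/2 ≈ 4.5000, a bounded constant. In this regime the triangle count is asymptotically Poisson(c³/6).

E[X] ≈ 4.2227; in regime p = Θ(1/n^{1}) E[X] stays bounded (at the triangle threshold p ~ 1/n).


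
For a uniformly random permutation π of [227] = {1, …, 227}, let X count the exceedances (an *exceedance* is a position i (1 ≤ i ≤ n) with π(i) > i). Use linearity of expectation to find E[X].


Write X = Σ_{i=1}^{227} X_i, where X_i = 1_{π(i) > i}.
For each fixed i, π(i) is uniform over {1, …, 227} (marginal of a uniform permutation), so P[π(i) > i] = (n − i)/n. Summing: Σ_{i=1}^{227} (n − i)/n = (0 + 1 + … + 226)/227 = 227(227 − 1)/(2·227) = (227 − 1)/2.
Hence E[X] = Σ_{i=1}^{227} (227 − i)/227 = 113 ≈ 113.0000.

E[X] = 113 = 113.0000.


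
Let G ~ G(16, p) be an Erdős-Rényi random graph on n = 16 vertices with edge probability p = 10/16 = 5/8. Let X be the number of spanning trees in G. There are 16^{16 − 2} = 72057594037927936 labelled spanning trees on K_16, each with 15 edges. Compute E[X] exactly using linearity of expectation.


K_16 has 16^{16 − 2} = 72057594037927936 labelled spanning trees.
For each such spanning tree H, let X_H = 1 if all 15 edges of H are present in G. Then P[X_H = 1] = p^{15} = (5/8)^{15} = 30517578125/35184372088832.
By linearity: E[X] = Σ_H E[X_H] = 72057594037927936 · p^{15} = 72057594037927936 · 30517578125/35184372088832 = 62500000000000.
Numerically: E[X] ≈ 6.25e+13.

E[X] = 72057594037927936 · (5/8)^{15} = 62500000000000 ≈ 6.25e+13.


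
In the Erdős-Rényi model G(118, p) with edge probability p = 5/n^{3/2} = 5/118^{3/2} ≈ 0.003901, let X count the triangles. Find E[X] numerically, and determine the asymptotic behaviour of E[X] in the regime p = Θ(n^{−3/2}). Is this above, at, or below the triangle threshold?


Number of potential triangles: C(118, 3) = 266916.
Each occurs with probability p³ ≈ (0.003901)³ ≈ 5.935277e-08.
By linearity: E[X] = C(118, 3)·p³ ≈ 266916 · 5.935277e-08 ≈ 0.0158.
Since α = 3/2 > 1, p = c/n^{3/2} = o(1/n) is below the triangle threshold p ~ 1/n. Asymptotically E[X] ~ (c³/6)·n^{3(1−α)} = (5³/6)·n^{-1.5} → 0, so by Markov's inequality G has no triangles w.h.p.

E[X] ≈ 0.0158; in regime p = Θ(1/n^{3/2}) E[X] tends to 0 (below the triangle threshold p ~ 1/n).


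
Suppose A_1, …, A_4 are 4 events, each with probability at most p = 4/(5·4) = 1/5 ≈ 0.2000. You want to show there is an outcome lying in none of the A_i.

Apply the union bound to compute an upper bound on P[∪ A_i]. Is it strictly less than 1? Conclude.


Union bound: P[∪_{i=1}^{4} A_i] ≤ Σ_i P[A_i] ≤ 4·p = 4·(1/5) = 4/5.
Numerically: 4/5 ≈ 0.8000.
Is 4/5 < 1? YES.
Since P[∪ A_i] ≤ 4/5 < 1, the complement has P[∩ A_i^c] ≥ 1 − 4/5 = 1/5 > 0, so some outcome avoids every A_i.

4·p = 4/5 ≈ 0.8000; existence CERTIFIED by the union bound.


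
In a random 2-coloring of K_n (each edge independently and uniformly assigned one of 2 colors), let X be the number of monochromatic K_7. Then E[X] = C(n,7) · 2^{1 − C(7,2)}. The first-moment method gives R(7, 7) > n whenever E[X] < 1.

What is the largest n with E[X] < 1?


We need C(n, 7) · 2^{1 − 21} < 1, i.e. C(n, 7) < 2^{21 − 1} = 1048576.
Check values of n near the boundary:
  n = 21: C(21, 7) = 116280; 116280 < 1048576? YES
  n = 22: C(22, 7) = 170544; 170544 < 1048576? YES
  n = 23: C(23, 7) = 245157; 245157 < 1048576? YES
  n = 24: C(24, 7) = 346104; 346104 < 1048576? YES
  n = 25: C(25, 7) = 480700; 480700 < 1048576? YES
  n = 26: C(26, 7) = 657800; 657800 < 1048576? YES
  n = 27: C(27, 7) = 888030; 888030 < 1048576? YES
  n = 28: C(28, 7) = 1184040; 1184040 < 1048576? NO
The largest n with C(n, 7) < 1048576 is n = 27 (where E[X] = 444015/524288 ≈ 0.8469). Hence R(7, 7) > 27, i.e. R(7, 7) ≥ 28.

Largest n = 27; hence R(7, 7) > 27.


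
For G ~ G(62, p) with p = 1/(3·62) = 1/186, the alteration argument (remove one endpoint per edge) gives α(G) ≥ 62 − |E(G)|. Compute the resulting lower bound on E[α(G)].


E[|E(G)|] = C(62, 2)·p = 1891 · (1/186) = 61/6.
E[α(G)] ≥ n − E[|E(G)|] = 62 − 61/6 = 311/6.
Numerically: ≈ 51.833.
(This is only a lower bound; the true E[α(G)] may be larger.)

E[α(G)] ≥ 311/6 ≈ 51.833.


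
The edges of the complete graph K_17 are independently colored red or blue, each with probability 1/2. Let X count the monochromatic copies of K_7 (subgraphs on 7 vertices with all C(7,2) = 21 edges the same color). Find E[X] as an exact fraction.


Let X = Σ_S X_S over the C(17, 7) = 19448 subsets S of size 7, where X_S = 1 if the K_7 on S is monochromatic.
For a fixed S, the K_7 on S has C(7, 2) = 21 edges. P[all 21 edges red] = (1/2)^21, and likewise for blue, so P[monochromatic] = 2·(1/2)^21 = 2^{1 − 21} = 1/1048576.
By linearity: E[X] = C(17, 7) · 2^{1 − 21} = 19448 · 1/1048576 = 2431/131072.
Numerically: E[X] ≈ 0.01855.

E[X] = C(17,7)·2^(1−C(7,2)) = 2431/131072 ≈ 0.01855.


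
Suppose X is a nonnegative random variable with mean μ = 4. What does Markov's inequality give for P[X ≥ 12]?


μ = E[X] = 4, a = 12.
Markov: P[X ≥ 12] ≤ μ/a = (4)/12 = 1/3.
Numerically: ≈ 0.3333.
(Since a = 12 > μ = 4.0000, the bound 1/3 is < 1 and informative.)

P[X ≥ 12] ≤ 1/3 ≈ 0.3333.


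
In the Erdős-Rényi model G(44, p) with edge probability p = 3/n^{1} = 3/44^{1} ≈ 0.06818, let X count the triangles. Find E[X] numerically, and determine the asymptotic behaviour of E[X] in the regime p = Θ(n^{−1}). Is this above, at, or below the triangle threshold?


Number of potential triangles: C(44, 3) = 13244.
Each occurs with probability p³ ≈ (0.06818)³ ≈ 3.169609e-04.
By linearity: E[X] = C(44, 3)·p³ ≈ 13244 · 3.169609e-04 ≈ 4.1978.
Here α = 1, so p = 3/n is exactly at the triangle threshold p ~ 1/n. Asymptotically E[X] → c³/6 = 3³/6 = 9/2 ≈ 4.5000, a bounded constant. In this regime the triangle count is asymptotically Poisson(c³/6).

E[X] ≈ 4.1978; in regime p = Θ(1/n^{1}) E[X] stays bounded (at the triangle threshold p ~ 1/n).


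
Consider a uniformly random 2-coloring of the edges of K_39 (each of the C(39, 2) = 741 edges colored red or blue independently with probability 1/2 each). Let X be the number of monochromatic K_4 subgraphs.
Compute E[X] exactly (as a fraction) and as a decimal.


Let X = Σ_S X_S over the C(39, 4) = 82251 subsets S of size 4, where X_S = 1 if the K_4 on S is monochromatic.
For a fixed S, the K_4 on S has C(4, 2) = 6 edges. P[all 6 edges red] = (1/2)^6, and likewise for blue, so P[monochromatic] = 2·(1/2)^6 = 2^{1 − 6} = 1/32.
By linearity of expectation: E[X] = C(39, 4) · 2^{1 − 6} = 82251 · 1/32 = 82251/32.
Numerically: E[X] ≈ 2570.34375.

E[X] = C(39,4)·2^(1−C(4,2)) = 82251/32 ≈ 2570.34375.


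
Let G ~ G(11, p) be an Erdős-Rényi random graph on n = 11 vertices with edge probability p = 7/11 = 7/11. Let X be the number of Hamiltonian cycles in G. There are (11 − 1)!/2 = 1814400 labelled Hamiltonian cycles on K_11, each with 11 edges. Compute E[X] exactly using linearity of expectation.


K_11 has (11 − 1)!/2 = 1814400 labelled Hamiltonian cycles.
For each such Hamiltonian cycle H, let X_H = 1 if all 11 edges of H are present in G. Then P[X_H = 1] = p^{11} = (7/11)^{11} = 1977326743/285311670611.
By linearity of expectation: E[X] = Σ_H E[X_H] = 1814400 · p^{11} = 1814400 · 1977326743/285311670611 = 3587661642499200/285311670611.
Numerically: E[X] ≈ 1.257e+04.

E[X] = 1814400 · (7/11)^{11} = 3587661642499200/285311670611 ≈ 1.257e+04.


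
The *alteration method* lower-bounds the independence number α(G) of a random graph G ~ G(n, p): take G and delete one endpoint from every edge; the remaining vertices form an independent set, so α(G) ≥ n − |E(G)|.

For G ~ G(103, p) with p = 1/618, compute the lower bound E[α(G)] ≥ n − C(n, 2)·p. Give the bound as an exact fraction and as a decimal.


E[|E(G)|] = C(103, 2)·p = 5253 · (1/618) = 17/2.
E[α(G)] ≥ n − E[|E(G)|] = 103 − 17/2 = 189/2.
Numerically: ≈ 94.50000.
(This is only a lower bound; the true E[α(G)] may be larger.)

E[α(G)] ≥ 189/2 ≈ 94.50000.


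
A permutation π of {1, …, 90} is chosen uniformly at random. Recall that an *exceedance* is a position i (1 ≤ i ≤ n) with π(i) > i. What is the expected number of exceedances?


Write X = Σ_{i=1}^{90} X_i, where X_i = 1_{π(i) > i}.
For each fixed i, π(i) is uniform over {1, …, 90} (marginal of a uniform permutation), so P[π(i) > i] = (n − i)/n. Summing: Σ_{i=1}^{90} (n − i)/n = (0 + 1 + … + 89)/90 = 90(90 − 1)/(2·90) = (90 − 1)/2.
Hence E[X] = Σ_{i=1}^{90} (90 − i)/90 = 89/2 ≈ 44.50000.

E[X] = 89/2 = 44.50000.


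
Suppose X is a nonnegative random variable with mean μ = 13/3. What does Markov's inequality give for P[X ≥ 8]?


μ = E[X] = 13/3, a = 8.
Markov: P[X ≥ 8] ≤ μ/a = (13/3)/8 = 13/24.
Numerically: ≈ 0.541667.
(Since a = 8 > μ = 4.333333, the bound 13/24 is < 1 and informative.)

P[X ≥ 8] ≤ 13/24 ≈ 0.541667.


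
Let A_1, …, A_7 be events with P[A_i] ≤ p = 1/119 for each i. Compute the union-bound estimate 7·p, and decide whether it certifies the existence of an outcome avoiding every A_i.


Union bound: P[∪_{i=1}^{7} A_i] ≤ Σ_i P[A_i] ≤ 7·p = 7·(1/119) = 1/17.
Numerically: 1/17 ≈ 0.058824.
Is 1/17 < 1? YES.
Since P[∪ A_i] ≤ 1/17 < 1, the complement has P[∩ A_i^c] ≥ 1 − 1/17 = 16/17 > 0, so some outcome avoids every A_i.

7·p = 1/17 ≈ 0.058824; existence CERTIFIED by the union bound.


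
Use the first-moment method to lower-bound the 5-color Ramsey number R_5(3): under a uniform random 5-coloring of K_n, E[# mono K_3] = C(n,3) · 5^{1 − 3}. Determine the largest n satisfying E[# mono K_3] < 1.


We need C(n, 3) · 5^{1 − 3} < 1, i.e. C(n, 3) < 5^{3 − 1} = 25.
Check values of n near the boundary:
  n = 5: C(5, 3) = 10; 10 < 25? YES
  n = 6: C(6, 3) = 20; 20 < 25? YES
  n = 7: C(7, 3) = 35; 35 < 25? NO
The largest n with C(n, 3) < 25 is n = 6 (where E[X] = 4/5 ≈ 0.80000). Hence R_5(3) > 6, i.e. R_5(3) ≥ 7.

Largest n = 6; hence R_5(3) > 6.


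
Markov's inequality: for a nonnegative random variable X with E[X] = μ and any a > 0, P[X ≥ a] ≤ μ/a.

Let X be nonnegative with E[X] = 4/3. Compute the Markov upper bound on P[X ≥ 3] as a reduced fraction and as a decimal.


μ = E[X] = 4/3, a = 3.
Markov: P[X ≥ 3] ≤ μ/a = (4/3)/3 = 4/9.
Numerically: ≈ 0.4444.
(Since a = 3 > μ = 1.3333, the bound 4/9 is < 1 and informative.)

P[X ≥ 3] ≤ 4/9 ≈ 0.4444.


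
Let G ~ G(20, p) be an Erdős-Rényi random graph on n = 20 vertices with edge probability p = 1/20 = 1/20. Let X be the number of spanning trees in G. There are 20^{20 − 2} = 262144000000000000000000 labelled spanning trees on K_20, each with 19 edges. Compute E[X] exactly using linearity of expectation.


K_20 has 20^{20 − 2} = 262144000000000000000000 labelled spanning trees.
For each such spanning tree H, let X_H = 1 if all 19 edges of H are present in G. Then P[X_H = 1] = p^{19} = (1/20)^{19} = 1/5242880000000000000000000.
Summing the indicators: E[X] = Σ_H E[X_H] = 262144000000000000000000 · p^{19} = 262144000000000000000000 · 1/5242880000000000000000000 = 1/20.
Numerically: E[X] ≈ 0.05.

E[X] = 262144000000000000000000 · (1/20)^{19} = 1/20 ≈ 0.05.


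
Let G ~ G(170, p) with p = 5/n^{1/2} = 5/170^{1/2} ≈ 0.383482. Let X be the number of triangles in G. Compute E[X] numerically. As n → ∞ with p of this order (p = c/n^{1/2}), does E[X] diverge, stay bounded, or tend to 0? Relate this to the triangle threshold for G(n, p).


Number of potential triangles: C(170, 3) = 804440.
Each occurs with probability p³ ≈ (0.383482)³ ≈ 5.63944845e-02.
By linearity: E[X] = C(170, 3)·p³ ≈ 804440 · 5.63944845e-02 ≈ 45365.979090.
Since α = 1/2 < 1, p = c/n^{1/2} ≫ 1/n is above the triangle threshold p ~ 1/n. Asymptotically E[X] ~ (c³/6)·n^{3(1−α)} = (5³/6)·n^{1.5} → ∞; triangles are abundant w.h.p.

E[X] ≈ 45365.979090; in regime p = Θ(1/n^{1/2}) E[X] diverges (above the triangle threshold p ~ 1/n).


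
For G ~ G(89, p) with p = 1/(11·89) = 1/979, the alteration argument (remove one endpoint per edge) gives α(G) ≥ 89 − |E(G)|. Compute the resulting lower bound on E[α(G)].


E[|E(G)|] = C(89, 2)·p = 3916 · (1/979) = 4.
E[α(G)] ≥ n − E[|E(G)|] = 89 − 4 = 85.
Numerically: ≈ 85.00000.
(This is only a lower bound; the true E[α(G)] may be larger.)

E[α(G)] ≥ 85 ≈ 85.00000.


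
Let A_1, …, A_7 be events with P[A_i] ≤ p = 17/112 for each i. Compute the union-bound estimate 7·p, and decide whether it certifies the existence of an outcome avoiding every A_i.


Union bound: P[∪_{i=1}^{7} A_i] ≤ Σ_i P[A_i] ≤ 7·p = 7·(17/112) = 17/16.
Numerically: 17/16 ≈ 1.0625.
Is 17/16 < 1? NO.
Since the bound 17/16 is ≥ 1, the union bound is uninformative here; it does NOT by itself certify existence.

7·p = 17/16 ≈ 1.0625; existence NOT certified by the union bound.


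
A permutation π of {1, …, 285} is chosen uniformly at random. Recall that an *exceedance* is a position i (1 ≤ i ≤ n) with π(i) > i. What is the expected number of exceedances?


Write X = Σ_{i=1}^{285} X_i, where X_i = 1_{π(i) > i}.
For each fixed i, π(i) is uniform over {1, …, 285} (marginal of a uniform permutation), so P[π(i) > i] = (n − i)/n. Summing: Σ_{i=1}^{285} (n − i)/n = (0 + 1 + … + 284)/285 = 285(285 − 1)/(2·285) = (285 − 1)/2.
Hence E[X] = Σ_{i=1}^{285} (285 − i)/285 = 142 ≈ 142.000.

E[X] = 142 = 142.000.


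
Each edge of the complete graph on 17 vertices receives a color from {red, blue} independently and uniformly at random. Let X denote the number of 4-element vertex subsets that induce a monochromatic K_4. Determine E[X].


Let X = Σ_S X_S over the C(17, 4) = 2380 subsets S of size 4, where X_S = 1 if the K_4 on S is monochromatic.
For a fixed S, the K_4 on S has C(4, 2) = 6 edges. P[all 6 edges red] = (1/2)^6, and likewise for blue, so P[monochromatic] = 2·(1/2)^6 = 2^{1 − 6} = 1/32.
By linearity of expectation: E[X] = C(17, 4) · 2^{1 − 6} = 2380 · 1/32 = 595/8.
Numerically: E[X] ≈ 74.375000.

E[X] = C(17,4)·2^(1−C(4,2)) = 595/8 ≈ 74.375000.


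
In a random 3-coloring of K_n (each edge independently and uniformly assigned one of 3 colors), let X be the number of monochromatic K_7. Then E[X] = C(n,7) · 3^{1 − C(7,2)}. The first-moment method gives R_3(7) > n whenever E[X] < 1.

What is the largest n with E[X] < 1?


We need C(n, 7) · 3^{1 − 21} < 1, i.e. C(n, 7) < 3^{21 − 1} = 3486784401.
Check values of n near the boundary:
  n = 75: C(75, 7) = 1984829850; 1984829850 < 3486784401? YES
  n = 76: C(76, 7) = 2186189400; 2186189400 < 3486784401? YES
  n = 77: C(77, 7) = 2404808340; 2404808340 < 3486784401? YES
  n = 78: C(78, 7) = 2641902120; 2641902120 < 3486784401? YES
  n = 79: C(79, 7) = 2898753715; 2898753715 < 3486784401? YES
  n = 80: C(80, 7) = 3176716400; 3176716400 < 3486784401? YES
  n = 81: C(81, 7) = 3477216600; 3477216600 < 3486784401? YES
  n = 82: C(82, 7) = 3801756816; 3801756816 < 3486784401? NO
  n = 83: C(83, 7) = 4151918628; 4151918628 < 3486784401? NO
The largest n with C(n, 7) < 3486784401 is n = 81 (where E[X] = 42928600/43046721 ≈ 0.997256). Hence R_3(7) > 81, i.e. R_3(7) ≥ 82.

Largest n = 81; hence R_3(7) > 81.


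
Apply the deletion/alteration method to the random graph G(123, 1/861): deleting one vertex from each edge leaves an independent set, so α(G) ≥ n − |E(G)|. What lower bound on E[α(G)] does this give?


E[|E(G)|] = C(123, 2)·p = 7503 · (1/861) = 61/7.
E[α(G)] ≥ n − E[|E(G)|] = 123 − 61/7 = 800/7.
Numerically: ≈ 114.28571.
(This is only a lower bound; the true E[α(G)] may be larger.)

E[α(G)] ≥ 800/7 ≈ 114.28571.


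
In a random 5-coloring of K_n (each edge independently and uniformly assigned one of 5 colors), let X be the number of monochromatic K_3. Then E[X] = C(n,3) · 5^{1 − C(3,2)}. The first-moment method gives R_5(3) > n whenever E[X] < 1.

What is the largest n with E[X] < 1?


We need C(n, 3) · 5^{1 − 3} < 1, i.e. C(n, 3) < 5^{3 − 1} = 25.
Check values of n near the boundary:
  n = 3: C(3, 3) = 1; 1 < 25? YES
  n = 4: C(4, 3) = 4; 4 < 25? YES
  n = 5: C(5, 3) = 10; 10 < 25? YES
  n = 6: C(6, 3) = 20; 20 < 25? YES
  n = 7: C(7, 3) = 35; 35 < 25? NO
  n = 8: C(8, 3) = 56; 56 < 25? NO
The largest n with C(n, 3) < 25 is n = 6 (where E[X] = 4/5 ≈ 0.8000). Hence R_5(3) > 6, i.e. R_5(3) ≥ 7.

Largest n = 6; hence R_5(3) > 6.


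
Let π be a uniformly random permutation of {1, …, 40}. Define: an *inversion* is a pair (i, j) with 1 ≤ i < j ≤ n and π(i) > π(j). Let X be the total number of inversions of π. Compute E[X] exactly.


Write X = Σ X_I over the C(40, 2) = 780 pairs i < j, with X_I the indicator of one inversion.
There are 780 indicators.
For each fixed pair i < j, the values π(i) and π(j) are two distinct elements of {1, …, 40} in uniformly random order; by symmetry P[π(i) > π(j)] = 1/2.
By linearity: E[X] = 780 · (1/2) = C(40, 2) · (1/2) = 780/2 = 390 ≈ 390.0000.

E[X] = 390 = 390.0000.


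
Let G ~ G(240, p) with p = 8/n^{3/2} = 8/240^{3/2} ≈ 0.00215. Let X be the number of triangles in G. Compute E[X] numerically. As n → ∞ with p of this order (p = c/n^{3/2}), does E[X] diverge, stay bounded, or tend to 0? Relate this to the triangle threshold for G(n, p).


Number of potential triangles: C(240, 3) = 2275280.
Each occurs with probability p³ ≈ (0.00215)³ ≈ 9.96138e-09.
By linearity: E[X] = C(240, 3)·p³ ≈ 2275280 · 9.96138e-09 ≈ 0.023.
Since α = 3/2 > 1, p = c/n^{3/2} = o(1/n) is below the triangle threshold p ~ 1/n. Asymptotically E[X] ~ (c³/6)·n^{3(1−α)} = (8³/6)·n^{-1.5} → 0, so by Markov's inequality G has no triangles w.h.p.

E[X] ≈ 0.023; in regime p = Θ(1/n^{3/2}) E[X] tends to 0 (below the triangle threshold p ~ 1/n).


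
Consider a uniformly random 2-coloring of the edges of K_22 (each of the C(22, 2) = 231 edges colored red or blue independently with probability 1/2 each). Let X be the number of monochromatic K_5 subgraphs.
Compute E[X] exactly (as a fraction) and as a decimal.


Let X = Σ_S X_S over the C(22, 5) = 26334 subsets S of size 5, where X_S = 1 if the K_5 on S is monochromatic.
For a fixed S, the K_5 on S has C(5, 2) = 10 edges. P[all 10 edges red] = (1/2)^10, and likewise for blue, so P[monochromatic] = 2·(1/2)^10 = 2^{1 − 10} = 1/512.
By linearity: E[X] = C(22, 5) · 2^{1 − 10} = 26334 · 1/512 = 13167/256.
Numerically: E[X] ≈ 51.434.

E[X] = C(22,5)·2^(1−C(5,2)) = 13167/256 ≈ 51.434.


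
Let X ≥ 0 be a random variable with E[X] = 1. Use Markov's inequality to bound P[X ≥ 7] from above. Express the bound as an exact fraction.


μ = E[X] = 1, a = 7.
Markov: P[X ≥ 7] ≤ μ/a = (1)/7 = 1/7.
Numerically: ≈ 0.14286.
(Since a = 7 > μ = 1.00000, the bound 1/7 is < 1 and informative.)

P[X ≥ 7] ≤ 1/7 ≈ 0.14286.


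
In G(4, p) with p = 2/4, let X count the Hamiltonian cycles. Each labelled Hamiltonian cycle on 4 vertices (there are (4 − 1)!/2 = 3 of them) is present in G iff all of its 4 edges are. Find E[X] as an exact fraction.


K_4 has (4 − 1)!/2 = 3 labelled Hamiltonian cycles.
For each such Hamiltonian cycle H, let X_H = 1 if all 4 edges of H are present in G. Then P[X_H = 1] = p^{4} = (1/2)^{4} = 1/16.
By linearity: E[X] = Σ_H E[X_H] = 3 · p^{4} = 3 · 1/16 = 3/16.
Numerically: E[X] ≈ 0.188.

E[X] = 3 · (1/2)^{4} = 3/16 ≈ 0.188.


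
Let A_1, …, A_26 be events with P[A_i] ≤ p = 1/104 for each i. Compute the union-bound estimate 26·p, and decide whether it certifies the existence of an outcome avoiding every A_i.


Union bound: P[∪_{i=1}^{26} A_i] ≤ Σ_i P[A_i] ≤ 26·p = 26·(1/104) = 1/4.
Numerically: 1/4 ≈ 0.250.
Is 1/4 < 1? YES.
Since P[∪ A_i] ≤ 1/4 < 1, the complement has P[∩ A_i^c] ≥ 1 − 1/4 = 3/4 > 0, so some outcome avoids every A_i.

26·p = 1/4 ≈ 0.250; existence CERTIFIED by the union bound.


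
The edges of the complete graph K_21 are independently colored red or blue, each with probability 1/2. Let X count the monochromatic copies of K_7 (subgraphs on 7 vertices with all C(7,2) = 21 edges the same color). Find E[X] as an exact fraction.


Let X = Σ_S X_S over the C(21, 7) = 116280 subsets S of size 7, where X_S = 1 if the K_7 on S is monochromatic.
For a fixed S, the K_7 on S has C(7, 2) = 21 edges. P[all 21 edges red] = (1/2)^21, and likewise for blue, so P[monochromatic] = 2·(1/2)^21 = 2^{1 − 21} = 1/1048576.
By linearity: E[X] = C(21, 7) · 2^{1 − 21} = 116280 · 1/1048576 = 14535/131072.
Numerically: E[X] ≈ 0.111.

E[X] = C(21,7)·2^(1−C(7,2)) = 14535/131072 ≈ 0.111.
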